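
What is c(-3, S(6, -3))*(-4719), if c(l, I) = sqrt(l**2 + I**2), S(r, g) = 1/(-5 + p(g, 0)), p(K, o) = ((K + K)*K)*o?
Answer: -4719*sqrt(226)/5 ≈ -14188.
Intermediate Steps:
p(K, o) = 2*o*K**2 (p(K, o) = ((2*K)*K)*o = (2*K**2)*o = 2*o*K**2)
S(r, g) = -1/5 (S(r, g) = 1/(-5 + 2*0*g**2) = 1/(-5 + 0) = 1/(-5) = -1/5)
c(l, I) = sqrt(I**2 + l**2)
c(-3, S(6, -3))*(-4719) = sqrt((-1/5)**2 + (-3)**2)*(-4719) = sqrt(1/25 + 9)*(-4719) = sqrt(226/25)*(-4719) = (sqrt(226)/5)*(-4719) = -4719*sqrt(226)/5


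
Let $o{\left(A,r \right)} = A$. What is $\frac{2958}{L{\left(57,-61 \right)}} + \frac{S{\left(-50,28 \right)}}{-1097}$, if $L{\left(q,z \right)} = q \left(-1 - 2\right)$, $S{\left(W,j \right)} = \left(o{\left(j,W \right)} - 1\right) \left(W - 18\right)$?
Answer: $- \frac{976990}{62529} \approx -15.625$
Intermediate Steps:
$S{\left(W,j \right)} = \left(-1 + j\right) \left(-18 + W\right)$ ($S{\left(W,j \right)} = \left(j - 1\right) \left(W - 18\right) = \left(-1 + j\right) \left(-18 + W\right)$)
$L{\left(q,z \right)} = - 3 q$ ($L{\left(q,z \right)} = q \left(-3\right) = - 3 q$)
$\frac{2958}{L{\left(57,-61 \right)}} + \frac{S{\left(-50,28 \right)}}{-1097} = \frac{2958}{\left(-3\right) 57} + \frac{18 - -50 - 504 - 1400}{-1097} = \frac{2958}{-171} + \left(18 + 50 - 504 - 1400\right) \left(- \frac{1}{1097}\right) = 2958 \left(- \frac{1}{171}\right) - - \frac{1836}{1097} = - \frac{986}{57} + \frac{1836}{1097} = - \frac{976990}{62529}$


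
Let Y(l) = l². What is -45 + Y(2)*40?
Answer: 115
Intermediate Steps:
-45 + Y(2)*40 = -45 + 2²*40 = -45 + 4*40 = -45 + 160 = 115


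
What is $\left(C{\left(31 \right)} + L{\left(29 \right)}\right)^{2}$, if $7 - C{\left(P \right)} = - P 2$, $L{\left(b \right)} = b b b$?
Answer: $598193764$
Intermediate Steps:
$L{\left(b \right)} = b^{3}$ ($L{\left(b \right)} = b^{2} b = b^{3}$)
$C{\left(P \right)} = 7 + 2 P$ ($C{\left(P \right)} = 7 - - P 2 = 7 - - 2 P = 7 + 2 P$)
$\left(C{\left(31 \right)} + L{\left(29 \right)}\right)^{2} = \left(\left(7 + 2 \cdot 31\right) + 29^{3}\right)^{2} = \left(\left(7 + 62\right) + 24389\right)^{2} = \left(69 + 24389\right)^{2} = 24458^{2} = 598193764$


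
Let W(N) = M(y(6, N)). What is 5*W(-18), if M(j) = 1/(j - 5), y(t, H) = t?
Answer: 5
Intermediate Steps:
M(j) = 1/(-5 + j)
W(N) = 1 (W(N) = 1/(-5 + 6) = 1/1 = 1)
5*W(-18) = 5*1 = 5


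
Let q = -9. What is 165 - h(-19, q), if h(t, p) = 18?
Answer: 147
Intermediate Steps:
165 - h(-19, q) = 165 - 1*18 = 165 - 18 = 147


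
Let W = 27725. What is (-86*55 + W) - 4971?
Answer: 18024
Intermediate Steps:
(-86*55 + W) - 4971 = (-86*55 + 27725) - 4971 = (-4730 + 27725) - 4971 = 22995 - 4971 = 18024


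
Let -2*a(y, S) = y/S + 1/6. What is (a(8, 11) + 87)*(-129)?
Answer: -491275/44 ≈ -11165.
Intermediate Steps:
a(y, S) = -1/12 - y/(2*S) (a(y, S) = -(y/S + 1/6)/2 = -(1/6 + y/S)/2 = -1/12 - y/(2*S))
(a(8, 11) + 87)*(-129) = ((1/12)*(-1*11 - 6*8)/11 + 87)*(-129) = ((1/12)*(1/11)*(-11 - 48) + 87)*(-129) = ((1/12)*(1/11)*(-59) + 87)*(-129) = (-59/132 + 87)*(-129) = (11425/132)*(-129) = -491275/44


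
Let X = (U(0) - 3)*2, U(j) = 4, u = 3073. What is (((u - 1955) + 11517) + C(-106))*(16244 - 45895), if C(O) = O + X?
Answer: -371556681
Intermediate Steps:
X = 2 (X = (4 - 3)*2 = 1*2 = 2)
C(O) = 2 + O (C(O) = O + 2 = 2 + O)
(((u - 1955) + 11517) + C(-106))*(16244 - 45895) = (((3073 - 1955) + 11517) + (2 - 106))*(16244 - 45895) = ((1118 + 11517) - 104)*(-29651) = (12635 - 104)*(-29651) = 12531*(-29651) = -371556681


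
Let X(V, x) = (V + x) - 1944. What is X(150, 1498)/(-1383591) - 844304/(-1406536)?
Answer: 146073468790/243258818847 ≈ 0.60049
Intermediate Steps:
X(V, x) = -1944 + V + x
X(150, 1498)/(-1383591) - 844304/(-1406536) = (-1944 + 150 + 1498)/(-1383591) - 844304/(-1406536) = -296*(-1/1383591) - 844304*(-1/1406536) = 296/1383591 + 105538/175817 = 146073468790/243258818847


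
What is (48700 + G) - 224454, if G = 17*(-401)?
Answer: -182571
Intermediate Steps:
G = -6817
(48700 + G) - 224454 = (48700 - 6817) - 224454 = 41883 - 224454 = -182571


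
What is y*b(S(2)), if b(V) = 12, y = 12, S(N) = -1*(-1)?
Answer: 144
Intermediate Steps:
S(N) = 1
y*b(S(2)) = 12*12 = 144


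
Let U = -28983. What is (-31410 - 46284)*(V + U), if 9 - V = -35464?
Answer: -504234060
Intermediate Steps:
V = 35473 (V = 9 - 1*(-35464) = 9 + 35464 = 35473)
(-31410 - 46284)*(V + U) = (-31410 - 46284)*(35473 - 28983) = -77694*6490 = -504234060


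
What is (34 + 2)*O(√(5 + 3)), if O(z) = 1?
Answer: 36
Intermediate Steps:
(34 + 2)*O(√(5 + 3)) = (34 + 2)*1 = 36*1 = 36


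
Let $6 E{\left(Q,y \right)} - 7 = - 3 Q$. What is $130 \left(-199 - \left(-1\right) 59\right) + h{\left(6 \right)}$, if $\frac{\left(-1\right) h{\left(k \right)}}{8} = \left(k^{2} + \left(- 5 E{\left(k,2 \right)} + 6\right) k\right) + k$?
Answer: $-19264$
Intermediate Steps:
$E{\left(Q,y \right)} = \frac{7}{6} - \frac{Q}{2}$ ($E{\left(Q,y \right)} = \frac{7}{6} + \frac{\left(-3\right) Q}{6} = \frac{7}{6} - \frac{Q}{2}$)
$h{\left(k \right)} = - 8 k - 8 k^{2} - 8 k \left(\frac{1}{6} + \frac{5 k}{2}\right)$ ($h{\left(k \right)} = - 8 \left(\left(k^{2} + \left(- 5 \left(\frac{7}{6} - \frac{k}{2}\right) + 6\right) k\right) + k\right) = - 8 \left(\left(k^{2} + \left(\left(- \frac{35}{6} + \frac{5 k}{2}\right) + 6\right) k\right) + k\right) = - 8 \left(\left(k^{2} + \left(\frac{1}{6} + \frac{5 k}{2}\right) k\right) + k\right) = - 8 \left(\left(k^{2} + k \left(\frac{1}{6} + \frac{5 k}{2}\right)\right) + k\right) = - 8 \left(k + k^{2} + k \left(\frac{1}{6} + \frac{5 k}{2}\right)\right) = - 8 k - 8 k^{2} - 8 k \left(\frac{1}{6} + \frac{5 k}{2}\right)$)
$130 \left(-199 - \left(-1\right) 59\right) + h{\left(6 \right)} = 130 \left(-199 - \left(-1\right) 59\right) - 56 \left(1 + 3 \cdot 6\right) = 130 \left(-199 - -59\right) - 56 \left(1 + 18\right) = 130 \left(-199 + 59\right) - 56 \cdot 19 = 130 \left(-140\right) - 1064 = -18200 - 1064 = -19264$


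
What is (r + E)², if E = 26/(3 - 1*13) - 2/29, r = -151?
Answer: 496487524/21025 ≈ 23614.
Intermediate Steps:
E = -387/145 (E = 26/(3 - 13) - 2*1/29 = 26/(-10) - 2/29 = 26*(-⅒) - 2/29 = -13/5 - 2/29 = -387/145 ≈ -2.6690)
(r + E)² = (-151 - 387/145)² = (-22282/145)² = 496487524/21025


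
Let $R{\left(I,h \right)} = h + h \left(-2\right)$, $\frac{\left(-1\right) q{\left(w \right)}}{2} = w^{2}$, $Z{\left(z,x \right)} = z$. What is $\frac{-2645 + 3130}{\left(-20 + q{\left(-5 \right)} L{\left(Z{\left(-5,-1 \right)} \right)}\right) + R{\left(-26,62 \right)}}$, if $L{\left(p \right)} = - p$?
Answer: $- \frac{485}{332} \approx -1.4608$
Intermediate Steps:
$q{\left(w \right)} = - 2 w^{2}$
$R{\left(I,h \right)} = - h$ ($R{\left(I,h \right)} = h - 2 h = - h$)
$\frac{-2645 + 3130}{\left(-20 + q{\left(-5 \right)} L{\left(Z{\left(-5,-1 \right)} \right)}\right) + R{\left(-26,62 \right)}} = \frac{-2645 + 3130}{\left(-20 + - 2 \left(-5\right)^{2} \left(\left(-1\right) \left(-5\right)\right)\right) - 62} = \frac{485}{\left(-20 + \left(-2\right) 25 \cdot 5\right) - 62} = \frac{485}{\left(-20 - 250\right) - 62} = \frac{485}{-270 - 62} = \frac{485}{-332} = 485 \left(- \frac{1}{332}\right) = - \frac{485}{332}$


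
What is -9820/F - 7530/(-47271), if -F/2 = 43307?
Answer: 186067440/682388399 ≈ 0.27267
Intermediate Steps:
F = -86614 (F = -2*43307 = -86614)
-9820/F - 7530/(-47271) = -9820/(-86614) - 7530/(-47271) = -9820*(-1/86614) - 7530*(-1/47271) = 4910/43307 + 2510/15757 = 186067440/682388399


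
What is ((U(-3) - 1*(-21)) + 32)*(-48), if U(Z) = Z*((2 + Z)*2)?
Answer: -2832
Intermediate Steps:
U(Z) = Z*(4 + 2*Z)
((U(-3) - 1*(-21)) + 32)*(-48) = ((2*(-3)*(2 - 3) - 1*(-21)) + 32)*(-48) = ((2*(-3)*(-1) + 21) + 32)*(-48) = ((6 + 21) + 32)*(-48) = (27 + 32)*(-48) = 59*(-48) = -2832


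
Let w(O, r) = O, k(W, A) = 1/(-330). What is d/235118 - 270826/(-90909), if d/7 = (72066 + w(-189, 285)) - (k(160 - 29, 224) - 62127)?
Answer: 96950522209/13912293780 ≈ 6.9687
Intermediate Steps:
k(W, A) = -1/330
d = 309549247/330 (d = 7*((72066 - 189) - (-1/330 - 62127)) = 7*(71877 - 1*(-20501911/330)) = 7*(71877 + 20501911/330) = 7*(44221321/330) = 309549247/330 ≈ 9.3803e+5)
d/235118 - 270826/(-90909) = (309549247/330)/235118 - 270826/(-90909) = (309549247/330)*(1/235118) - 270826*(-1/90909) = 309549247/77588940 + 270826/90909 = 96950522209/13912293780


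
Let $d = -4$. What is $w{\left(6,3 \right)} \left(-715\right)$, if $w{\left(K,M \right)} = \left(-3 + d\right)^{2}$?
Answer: $-35035$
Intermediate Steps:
$w{\left(K,M \right)} = 49$ ($w{\left(K,M \right)} = \left(-3 - 4\right)^{2} = \left(-7\right)^{2} = 49$)
$w{\left(6,3 \right)} \left(-715\right) = 49 \left(-715\right) = -35035$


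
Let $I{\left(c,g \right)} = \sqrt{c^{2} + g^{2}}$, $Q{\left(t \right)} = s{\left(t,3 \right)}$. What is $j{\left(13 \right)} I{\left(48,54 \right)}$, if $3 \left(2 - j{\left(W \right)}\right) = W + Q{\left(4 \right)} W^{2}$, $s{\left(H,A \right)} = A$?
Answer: $- 1028 \sqrt{145} \approx -12379.0$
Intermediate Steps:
$Q{\left(t \right)} = 3$
$j{\left(W \right)} = 2 - W^{2} - \frac{W}{3}$ ($j{\left(W \right)} = 2 - \frac{W + 3 W^{2}}{3} = 2 - \left(W^{2} + \frac{W}{3}\right) = 2 - W^{2} - \frac{W}{3}$)
$j{\left(13 \right)} I{\left(48,54 \right)} = \left(2 - 13^{2} - \frac{13}{3}\right) \sqrt{48^{2} + 54^{2}} = \left(2 - 169 - \frac{13}{3}\right) \sqrt{2304 + 2916} = \left(2 - 169 - \frac{13}{3}\right) \sqrt{5220} = - \frac{514 \cdot 6 \sqrt{145}}{3} = - 1028 \sqrt{145}$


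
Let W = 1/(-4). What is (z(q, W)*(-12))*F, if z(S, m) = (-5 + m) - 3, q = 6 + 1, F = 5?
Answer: 495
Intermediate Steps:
W = -1/4 ≈ -0.25000
q = 7
z(S, m) = -8 + m
(z(q, W)*(-12))*F = ((-8 - 1/4)*(-12))*5 = -33/4*(-12)*5 = 99*5 = 495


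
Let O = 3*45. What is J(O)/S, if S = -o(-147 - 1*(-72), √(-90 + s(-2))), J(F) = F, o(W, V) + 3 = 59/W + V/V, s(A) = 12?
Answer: 10125/209 ≈ 48.445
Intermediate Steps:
o(W, V) = -2 + 59/W (o(W, V) = -3 + (59/W + V/V) = -3 + (59/W + 1) = -3 + (1 + 59/W) = -2 + 59/W)
O = 135
S = 209/75 (S = -(-2 + 59/(-147 - 1*(-72))) = -(-2 + 59/(-147 + 72)) = -(-2 + 59/(-75)) = -(-2 + 59*(-1/75)) = -(-2 - 59/75) = -1*(-209/75) = 209/75 ≈ 2.7867)
J(O)/S = 135/(209/75) = 135*(75/209) = 10125/209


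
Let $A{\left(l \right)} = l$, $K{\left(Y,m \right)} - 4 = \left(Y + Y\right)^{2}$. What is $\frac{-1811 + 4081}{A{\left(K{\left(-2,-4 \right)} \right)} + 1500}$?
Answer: $\frac{227}{152} \approx 1.4934$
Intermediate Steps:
$K{\left(Y,m \right)} = 4 + 4 Y^{2}$ ($K{\left(Y,m \right)} = 4 + \left(Y + Y\right)^{2} = 4 + \left(2 Y\right)^{2} = 4 + 4 Y^{2}$)
$\frac{-1811 + 4081}{A{\left(K{\left(-2,-4 \right)} \right)} + 1500} = \frac{-1811 + 4081}{\left(4 + 4 \left(-2\right)^{2}\right) + 1500} = \frac{2270}{\left(4 + 4 \cdot 4\right) + 1500} = \frac{2270}{\left(4 + 16\right) + 1500} = \frac{2270}{20 + 1500} = \frac{2270}{1520} = 2270 \cdot \frac{1}{1520} = \frac{227}{152}$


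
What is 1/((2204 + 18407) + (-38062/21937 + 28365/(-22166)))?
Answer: 486255542/10020747050865 ≈ 4.8525e-5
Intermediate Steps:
1/((2204 + 18407) + (-38062/21937 + 28365/(-22166))) = 1/(20611 + (-38062*1/21937 + 28365*(-1/22166))) = 1/(20611 + (-38062/21937 - 28365/22166)) = 1/(20611 - 1465925297/486255542) = 1/(10020747050865/486255542) = 486255542/10020747050865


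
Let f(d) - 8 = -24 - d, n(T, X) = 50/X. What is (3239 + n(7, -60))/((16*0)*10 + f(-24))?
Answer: 19429/48 ≈ 404.77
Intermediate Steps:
f(d) = -16 - d (f(d) = 8 + (-24 - d) = -16 - d)
(3239 + n(7, -60))/((16*0)*10 + f(-24)) = (3239 + 50/(-60))/((16*0)*10 + (-16 - 1*(-24))) = (3239 + 50*(-1/60))/(0*10 + (-16 + 24)) = (3239 - 5/6)/(0 + 8) = (19429/6)/8 = (19429/6)*(1/8) = 19429/48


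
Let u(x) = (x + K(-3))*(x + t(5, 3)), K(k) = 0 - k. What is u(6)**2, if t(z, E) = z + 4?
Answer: 18225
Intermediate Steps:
K(k) = -k
t(z, E) = 4 + z
u(x) = (3 + x)*(9 + x) (u(x) = (x - 1*(-3))*(x + (4 + 5)) = (x + 3)*(x + 9) = (3 + x)*(9 + x))
u(6)**2 = (27 + 6**2 + 12*6)**2 = (27 + 36 + 72)**2 = 135**2 = 18225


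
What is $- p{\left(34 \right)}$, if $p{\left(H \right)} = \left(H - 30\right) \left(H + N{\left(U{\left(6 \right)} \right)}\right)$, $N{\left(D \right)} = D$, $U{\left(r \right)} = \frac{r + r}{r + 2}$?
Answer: $-142$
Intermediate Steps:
$U{\left(r \right)} = \frac{2 r}{2 + r}$
$p{\left(H \right)} = \left(-30 + H\right) \left(\frac{3}{2} + H\right)$ ($p{\left(H \right)} = \left(H - 30\right) \left(H + 2 \cdot 6 \frac{1}{2 + 6}\right) = \left(-30 + H\right) \left(H + 2 \cdot 6 \cdot \frac{1}{8}\right) = \left(-30 + H\right) \left(H + \frac{3}{2}\right) = \left(-30 + H\right) \left(\frac{3}{2} + H\right)$)
$- p{\left(34 \right)} = - (-45 + 34^{2} - 969) = - (-45 + 1156 - 969) = \left(-1\right) 142 = -142$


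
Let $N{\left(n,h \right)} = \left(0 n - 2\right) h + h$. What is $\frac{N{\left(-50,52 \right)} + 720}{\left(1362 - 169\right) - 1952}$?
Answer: $- \frac{668}{759} \approx -0.88011$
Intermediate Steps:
$N{\left(n,h \right)} = - h$ ($N{\left(n,h \right)} = \left(0 - 2\right) h + h = - 2 h + h = - h$)
$\frac{N{\left(-50,52 \right)} + 720}{\left(1362 - 169\right) - 1952} = \frac{\left(-1\right) 52 + 720}{\left(1362 - 169\right) - 1952} = \frac{-52 + 720}{\left(1362 - 169\right) - 1952} = \frac{668}{1193 - 1952} = \frac{668}{-759} = 668 \left(- \frac{1}{759}\right) = - \frac{668}{759}$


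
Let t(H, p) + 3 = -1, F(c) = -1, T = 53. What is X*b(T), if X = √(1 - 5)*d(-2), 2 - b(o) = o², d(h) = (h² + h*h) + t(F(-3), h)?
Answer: -22456*I ≈ -22456.0*I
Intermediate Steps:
t(H, p) = -4 (t(H, p) = -3 - 1 = -4)
d(h) = -4 + 2*h² (d(h) = (h² + h*h) - 4 = (h² + h²) - 4 = 2*h² - 4 = -4 + 2*h²)
b(o) = 2 - o²
X = 8*I (X = √(1 - 5)*(-4 + 2*(-2)²) = √(-4)*(-4 + 2*4) = (2*I)*(-4 + 8) = (2*I)*4 = 8*I ≈ 8.0*I)
X*b(T) = (8*I)*(2 - 1*53²) = (8*I)*(2 - 1*2809) = (8*I)*(2 - 2809) = (8*I)*(-2807) = -22456*I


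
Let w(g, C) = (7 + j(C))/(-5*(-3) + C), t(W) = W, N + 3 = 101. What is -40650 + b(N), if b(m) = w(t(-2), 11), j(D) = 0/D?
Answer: -1056893/26 ≈ -40650.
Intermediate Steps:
N = 98 (N = -3 + 101 = 98)
j(D) = 0
w(g, C) = 7/(15 + C) (w(g, C) = (7 + 0)/(-5*(-3) + C) = 7/(15 + C))
b(m) = 7/26 (b(m) = 7/(15 + 11) = 7/26)
-40650 + b(N) = -40650 + 7/26 = -1056893/26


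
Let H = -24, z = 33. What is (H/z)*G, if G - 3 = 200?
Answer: -1624/11 ≈ -147.64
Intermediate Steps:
G = 203 (G = 3 + 200 = 203)
(H/z)*G = -24/33*203 = -24*1/33*203 = -8/11*203 = -1624/11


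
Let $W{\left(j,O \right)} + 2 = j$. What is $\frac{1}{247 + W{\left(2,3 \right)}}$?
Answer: $\frac{1}{247} \approx 0.0040486$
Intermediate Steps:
$W{\left(j,O \right)} = -2 + j$
$\frac{1}{247 + W{\left(2,3 \right)}} = \frac{1}{247 + \left(-2 + 2\right)} = \frac{1}{247 + 0} = \frac{1}{247}$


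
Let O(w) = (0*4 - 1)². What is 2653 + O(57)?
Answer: 2654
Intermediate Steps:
O(w) = 1 (O(w) = (0 - 1)² = (-1)² = 1)
2653 + O(57) = 2653 + 1 = 2654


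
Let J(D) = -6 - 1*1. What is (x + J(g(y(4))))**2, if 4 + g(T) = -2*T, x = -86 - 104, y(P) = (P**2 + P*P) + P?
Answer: 38809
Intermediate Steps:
y(P) = P + 2*P**2 (y(P) = (P**2 + P**2) + P = 2*P**2 + P = P + 2*P**2)
x = -190
g(T) = -4 - 2*T
J(D) = -7 (J(D) = -6 - 1 = -7)
(x + J(g(y(4))))**2 = (-190 - 7)**2 = (-197)**2 = 38809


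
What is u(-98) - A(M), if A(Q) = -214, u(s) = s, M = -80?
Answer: 116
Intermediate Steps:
u(-98) - A(M) = -98 - 1*(-214) = -98 + 214 = 116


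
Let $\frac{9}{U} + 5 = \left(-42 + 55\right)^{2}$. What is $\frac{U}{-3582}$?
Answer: $- \frac{1}{65272} \approx -1.532 \cdot 10^{-5}$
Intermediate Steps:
$U = \frac{9}{164}$ ($U = \frac{9}{-5 + \left(-42 + 55\right)^{2}} = \frac{9}{-5 + 13^{2}} = \frac{9}{-5 + 169} = \frac{9}{164} \approx 0.054878$)
$\frac{U}{-3582} = \frac{9}{164 \left(-3582\right)} = \frac{9}{164} \left(- \frac{1}{3582}\right) = - \frac{1}{65272}$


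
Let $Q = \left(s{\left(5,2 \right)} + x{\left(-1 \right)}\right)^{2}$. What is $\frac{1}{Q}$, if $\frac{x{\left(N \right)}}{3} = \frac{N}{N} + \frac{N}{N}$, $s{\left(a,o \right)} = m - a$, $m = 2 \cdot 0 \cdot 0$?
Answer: $1$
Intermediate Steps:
$m = 0$ ($m = 0 \cdot 0 = 0$)
$s{\left(a,o \right)} = - a$ ($s{\left(a,o \right)} = 0 - a = - a$)
$x{\left(N \right)} = 6$ ($x{\left(N \right)} = 3 \left(\frac{N}{N} + \frac{N}{N}\right) = 3 \left(1 + 1\right) = 3 \cdot 2 = 6$)
$Q = 1$ ($Q = \left(\left(-1\right) 5 + 6\right)^{2} = \left(-5 + 6\right)^{2} = 1^{2} = 1$)
$\frac{1}{Q} = 1^{-1} = 1$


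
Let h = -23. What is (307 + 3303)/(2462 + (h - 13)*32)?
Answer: 361/131 ≈ 2.7557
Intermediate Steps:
(307 + 3303)/(2462 + (h - 13)*32) = (307 + 3303)/(2462 + (-23 - 13)*32) = 3610/(2462 - 36*32) = 3610/(2462 - 1152) = 3610/1310 = 3610*(1/1310) = 361/131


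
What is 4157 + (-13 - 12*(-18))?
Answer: 4360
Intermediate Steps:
4157 + (-13 - 12*(-18)) = 4157 + (-13 + 216) = 4157 + 203 = 4360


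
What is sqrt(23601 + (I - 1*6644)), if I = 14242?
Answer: sqrt(31199) ≈ 176.63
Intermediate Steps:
sqrt(23601 + (I - 1*6644)) = sqrt(23601 + (14242 - 1*6644)) = sqrt(23601 + (14242 - 6644)) = sqrt(23601 + 7598) = sqrt(31199)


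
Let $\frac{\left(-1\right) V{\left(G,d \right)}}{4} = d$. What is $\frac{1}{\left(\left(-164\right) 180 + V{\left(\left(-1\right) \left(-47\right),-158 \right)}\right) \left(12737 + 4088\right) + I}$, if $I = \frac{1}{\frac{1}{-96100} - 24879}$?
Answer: $- \frac{2390871901}{1162060813285276700} \approx -2.0574 \cdot 10^{-9}$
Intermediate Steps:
$V{\left(G,d \right)} = - 4 d$
$I = - \frac{96100}{2390871901}$ ($I = \frac{1}{- \frac{1}{96100} - 24879} = \frac{1}{- \frac{2390871901}{96100}} = - \frac{96100}{2390871901} \approx -4.0195 \cdot 10^{-5}$)
$\frac{1}{\left(\left(-164\right) 180 + V{\left(\left(-1\right) \left(-47\right),-158 \right)}\right) \left(12737 + 4088\right) + I} = \frac{1}{\left(\left(-164\right) 180 - -632\right) \left(12737 + 4088\right) - \frac{96100}{2390871901}} = \frac{1}{\left(-29520 + 632\right) 16825 - \frac{96100}{2390871901}} = \frac{1}{\left(-28888\right) 16825 - \frac{96100}{2390871901}} = \frac{1}{-486040600 - \frac{96100}{2390871901}} = \frac{1}{- \frac{1162060813285276700}{2390871901}} = - \frac{2390871901}{1162060813285276700}$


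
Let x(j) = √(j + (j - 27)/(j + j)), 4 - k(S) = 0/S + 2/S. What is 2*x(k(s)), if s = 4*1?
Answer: 2*√7/7 ≈ 0.75593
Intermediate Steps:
s = 4
k(S) = 4 - 2/S (k(S) = 4 - (0/S + 2/S) = 4 - (0 + 2/S) = 4 - 2/S)
x(j) = √(j + (-27 + j)/(2*j)) (x(j) = √(j + (-27 + j)/((2*j))) = √(j + (-27 + j)*(1/(2*j))) = √(j + (-27 + j)/(2*j)))
2*x(k(s)) = 2*(√(2 - 54/(4 - 2/4) + 4*(4 - 2/4))/2) = 2*(√(2 - 54/(4 - 2*¼) + 4*(4 - 2*¼))/2) = 2*(√(2 - 54/(4 - ½) + 4*(4 - ½))/2) = 2*(√(2 - 54/7/2 + 4*(7/2))/2) = 2*(√(2 - 54*2/7 + 14)/2) = 2*(√(2 - 108/7 + 14)/2) = 2*(√(4/7)/2) = 2*((2*√7/7)/2) = 2*(√7/7) = 2*√7/7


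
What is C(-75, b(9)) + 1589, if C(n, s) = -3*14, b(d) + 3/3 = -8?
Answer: 1547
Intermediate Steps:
b(d) = -9 (b(d) = -1 - 8 = -9)
C(n, s) = -42
C(-75, b(9)) + 1589 = -42 + 1589 = 1547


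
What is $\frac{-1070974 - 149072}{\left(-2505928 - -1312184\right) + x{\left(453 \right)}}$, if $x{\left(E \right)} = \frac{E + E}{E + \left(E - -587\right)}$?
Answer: $\frac{910764339}{891129443} \approx 1.022$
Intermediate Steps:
$x{\left(E \right)} = \frac{2 E}{587 + 2 E}$ ($x{\left(E \right)} = \frac{2 E}{E + \left(E + 587\right)} = \frac{2 E}{E + \left(587 + E\right)} = \frac{2 E}{587 + 2 E}$)
$\frac{-1070974 - 149072}{\left(-2505928 - -1312184\right) + x{\left(453 \right)}} = \frac{-1070974 - 149072}{\left(-2505928 - -1312184\right) + 2 \cdot 453 \frac{1}{587 + 2 \cdot 453}} = - \frac{1220046}{\left(-2505928 + 1312184\right) + 2 \cdot 453 \frac{1}{587 + 906}} = - \frac{1220046}{-1193744 + 2 \cdot 453 \cdot \frac{1}{1493}} = - \frac{1220046}{-1193744 + \frac{906}{1493}} = - \frac{1220046}{- \frac{1782258886}{1493}} = \left(-1220046\right) \left(- \frac{1493}{1782258886}\right) = \frac{910764339}{891129443}$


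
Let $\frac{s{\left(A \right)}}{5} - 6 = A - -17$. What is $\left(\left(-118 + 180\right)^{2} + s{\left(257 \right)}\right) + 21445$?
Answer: $26689$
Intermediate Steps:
$s{\left(A \right)} = 115 + 5 A$ ($s{\left(A \right)} = 30 + 5 \left(A - -17\right) = 30 + 5 \left(A + 17\right) = 30 + 5 \left(17 + A\right) = 30 + \left(85 + 5 A\right) = 115 + 5 A$)
$\left(\left(-118 + 180\right)^{2} + s{\left(257 \right)}\right) + 21445 = \left(\left(-118 + 180\right)^{2} + \left(115 + 5 \cdot 257\right)\right) + 21445 = \left(62^{2} + \left(115 + 1285\right)\right) + 21445 = \left(3844 + 1400\right) + 21445 = 5244 + 21445 = 26689$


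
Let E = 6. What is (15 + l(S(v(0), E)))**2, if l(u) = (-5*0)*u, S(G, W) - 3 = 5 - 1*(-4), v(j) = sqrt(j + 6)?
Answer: 225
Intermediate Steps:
v(j) = sqrt(6 + j)
S(G, W) = 12 (S(G, W) = 3 + (5 - 1*(-4)) = 3 + (5 + 4) = 3 + 9 = 12)
l(u) = 0 (l(u) = 0*u = 0)
(15 + l(S(v(0), E)))**2 = (15 + 0)**2 = 15**2 = 225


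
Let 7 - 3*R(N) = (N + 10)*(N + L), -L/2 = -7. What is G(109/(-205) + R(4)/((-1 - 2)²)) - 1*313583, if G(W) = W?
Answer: -1735735073/5535 ≈ -3.1359e+5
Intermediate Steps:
L = 14 (L = -2*(-7) = 14)
R(N) = 7/3 - (10 + N)*(14 + N)/3 (R(N) = 7/3 - (N + 10)*(N + 14)/3 = 7/3 - (10 + N)*(14 + N)/3)
G(109/(-205) + R(4)/((-1 - 2)²)) - 1*313583 = (109/(-205) + (-133/3 - 8*4 - ⅓*4²)/((-1 - 2)²)) - 1*313583 = (109*(-1/205) + (-133/3 - 32 - ⅓*16)/((-3)²)) - 313583 = (-109/205 + (-133/3 - 32 - 16/3)/9) - 313583 = (-109/205 - 245/3*⅑) - 313583 = (-109/205 - 245/27) - 313583 = -53168/5535 - 313583 = -1735735073/5535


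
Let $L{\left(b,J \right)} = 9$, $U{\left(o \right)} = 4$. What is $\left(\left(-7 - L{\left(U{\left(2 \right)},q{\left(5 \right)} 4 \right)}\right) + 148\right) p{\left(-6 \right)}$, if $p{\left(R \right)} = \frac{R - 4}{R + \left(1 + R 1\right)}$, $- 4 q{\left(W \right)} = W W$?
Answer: $120$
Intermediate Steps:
$q{\left(W \right)} = - \frac{W^{2}}{4}$ ($q{\left(W \right)} = - \frac{W W}{4} = - \frac{W^{2}}{4}$)
$p{\left(R \right)} = \frac{-4 + R}{1 + 2 R}$ ($p{\left(R \right)} = \frac{-4 + R}{R + \left(1 + R\right)} = \frac{-4 + R}{1 + 2 R}$)
$\left(\left(-7 - L{\left(U{\left(2 \right)},q{\left(5 \right)} 4 \right)}\right) + 148\right) p{\left(-6 \right)} = \left(\left(-7 - 9\right) + 148\right) \frac{-4 - 6}{1 + 2 \left(-6\right)} = \left(\left(-7 - 9\right) + 148\right) \frac{1}{1 - 12} \left(-10\right) = \left(-16 + 148\right) \frac{1}{-11} \left(-10\right) = 132 \left(\left(- \frac{1}{11}\right) \left(-10\right)\right) = 132 \cdot \frac{10}{11} = 120$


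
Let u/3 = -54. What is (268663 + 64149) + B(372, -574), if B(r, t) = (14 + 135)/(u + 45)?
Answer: 38938855/117 ≈ 3.3281e+5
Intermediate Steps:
u = -162 (u = 3*(-54) = -162)
B(r, t) = -149/117 (B(r, t) = (14 + 135)/(-162 + 45) = 149/(-117) = 149*(-1/117) = -149/117)
(268663 + 64149) + B(372, -574) = (268663 + 64149) - 149/117 = 332812 - 149/117 = 38938855/117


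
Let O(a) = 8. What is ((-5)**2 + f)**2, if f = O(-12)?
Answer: 1089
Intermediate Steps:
f = 8
((-5)**2 + f)**2 = ((-5)**2 + 8)**2 = (25 + 8)**2 = 33**2 = 1089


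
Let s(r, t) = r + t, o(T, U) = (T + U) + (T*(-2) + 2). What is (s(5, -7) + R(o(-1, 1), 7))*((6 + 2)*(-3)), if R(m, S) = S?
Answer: -120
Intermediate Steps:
o(T, U) = 2 + U - T (o(T, U) = (T + U) + (-2*T + 2) = (T + U) + (2 - 2*T) = 2 + U - T)
(s(5, -7) + R(o(-1, 1), 7))*((6 + 2)*(-3)) = ((5 - 7) + 7)*((6 + 2)*(-3)) = (-2 + 7)*(8*(-3)) = 5*(-24) = -120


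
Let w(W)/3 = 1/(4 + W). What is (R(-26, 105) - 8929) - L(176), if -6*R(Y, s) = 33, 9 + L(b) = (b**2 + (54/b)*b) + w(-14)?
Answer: -199776/5 ≈ -39955.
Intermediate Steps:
w(W) = 3/(4 + W)
L(b) = 447/10 + b**2 (L(b) = -9 + ((b**2 + (54/b)*b) + 3/(4 - 14)) = -9 + ((b**2 + 54) + 3/(-10)) = -9 + ((54 + b**2) + 3*(-1/10)) = -9 + ((54 + b**2) - 3/10) = -9 + (537/10 + b**2) = 447/10 + b**2)
R(Y, s) = -11/2 (R(Y, s) = -1/6*33 = -11/2)
(R(-26, 105) - 8929) - L(176) = (-11/2 - 8929) - (447/10 + 176**2) = -17869/2 - (447/10 + 30976) = -17869/2 - 1*310207/10 = -17869/2 - 310207/10 = -199776/5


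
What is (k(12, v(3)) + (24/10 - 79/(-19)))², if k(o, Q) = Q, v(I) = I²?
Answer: 2184484/9025 ≈ 242.05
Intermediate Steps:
(k(12, v(3)) + (24/10 - 79/(-19)))² = (3² + (24/10 - 79/(-19)))² = (9 + (24*(⅒) - 79*(-1/19)))² = (9 + (12/5 + 79/19))² = (9 + 623/95)² = (1478/95)² = 2184484/9025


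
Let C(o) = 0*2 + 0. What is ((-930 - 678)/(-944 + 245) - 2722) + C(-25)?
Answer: -633690/233 ≈ -2719.7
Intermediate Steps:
C(o) = 0 (C(o) = 0 + 0 = 0)
((-930 - 678)/(-944 + 245) - 2722) + C(-25) = ((-930 - 678)/(-944 + 245) - 2722) + 0 = (-1608/(-699) - 2722) + 0 = (-1608*(-1/699) - 2722) + 0 = (536/233 - 2722) + 0 = -633690/233 + 0 = -633690/233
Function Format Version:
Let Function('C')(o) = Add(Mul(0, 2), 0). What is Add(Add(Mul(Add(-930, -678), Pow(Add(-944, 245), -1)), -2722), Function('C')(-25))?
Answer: Rational(-633690, 233) ≈ -2719.7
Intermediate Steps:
Function('C')(o) = 0 (Function('C')(o) = Add(0, 0) = 0)
Add(Add(Mul(Add(-930, -678), Pow(Add(-944, 245), -1)), -2722), Function('C')(-25)) = Add(Add(Mul(Add(-930, -678), Pow(Add(-944, 245), -1)), -2722), 0) = Add(Add(Mul(-1608, Pow(-699, -1)), -2722), 0) = Add(Add(Mul(-1608, Rational(-1, 699)), -2722), 0) = Add(Add(Rational(536, 233), -2722), 0) = Add(Rational(-633690, 233), 0) = Rational(-633690, 233)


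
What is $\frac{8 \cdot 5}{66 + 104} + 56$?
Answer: $\frac{956}{17} \approx 56.235$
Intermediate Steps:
$\frac{8 \cdot 5}{66 + 104} + 56 = \frac{40}{170} + 56 = 40 \cdot \frac{1}{170} + 56 = \frac{4}{17} + 56 = \frac{956}{17}$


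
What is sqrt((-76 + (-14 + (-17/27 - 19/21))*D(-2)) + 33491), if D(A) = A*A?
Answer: sqrt(132377511)/63 ≈ 182.63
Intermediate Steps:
D(A) = A**2
sqrt((-76 + (-14 + (-17/27 - 19/21))*D(-2)) + 33491) = sqrt((-76 + (-14 + (-17/27 - 19/21))*(-2)**2) + 33491) = sqrt((-76 + (-14 + (-17*1/27 - 19*1/21))*4) + 33491) = sqrt((-76 + (-14 + (-17/27 - 19/21))*4) + 33491) = sqrt((-76 + (-14 - 290/189)*4) + 33491) = sqrt((-76 - 2936/189*4) + 33491) = sqrt((-76 - 11744/189) + 33491) = sqrt(-26108/189 + 33491) = sqrt(6303691/189) = sqrt(132377511)/63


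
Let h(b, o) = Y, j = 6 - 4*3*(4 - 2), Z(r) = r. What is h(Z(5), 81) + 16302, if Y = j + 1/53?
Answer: 863053/53 ≈ 16284.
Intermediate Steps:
j = -18 (j = 6 - 4*3*2 = 6 - 4*6 = 6 - 1*24 = 6 - 24 = -18)
Y = -953/53 (Y = -18 + 1/53 = -953/53 ≈ -17.981)
h(b, o) = -953/53
h(Z(5), 81) + 16302 = -953/53 + 16302 = 863053/53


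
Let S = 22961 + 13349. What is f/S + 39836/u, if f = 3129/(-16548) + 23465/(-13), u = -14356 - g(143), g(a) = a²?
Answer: -47572340629/39834016216 ≈ -1.1943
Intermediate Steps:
S = 36310
u = -34805 (u = -14356 - 1*143² = -14356 - 1*20449 = -14356 - 20449 = -34805)
f = -1422489/788 (f = 3129*(-1/16548) + 23465*(-1/13) = -149/788 - 1805 = -1422489/788 ≈ -1805.2)
f/S + 39836/u = -1422489/788/36310 + 39836/(-34805) = -1422489/788*1/36310 + 39836*(-1/34805) = -1422489/28612280 - 39836/34805 = -47572340629/39834016216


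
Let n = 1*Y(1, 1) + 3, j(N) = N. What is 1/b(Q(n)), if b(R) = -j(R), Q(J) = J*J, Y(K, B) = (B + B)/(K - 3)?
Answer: -¼ ≈ -0.25000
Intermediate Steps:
Y(K, B) = 2*B/(-3 + K) (Y(K, B) = (2*B)/(-3 + K) = 2*B/(-3 + K))
n = 2 (n = 1*(2*1/(-3 + 1)) + 3 = 1*(2*1/(-2)) + 3 = 1*(2*1*(-½)) + 3 = 1*(-1) + 3 = -1 + 3 = 2)
Q(J) = J²
b(R) = -R
1/b(Q(n)) = 1/(-1*2²) = 1/(-1*4) = 1/(-4) = -¼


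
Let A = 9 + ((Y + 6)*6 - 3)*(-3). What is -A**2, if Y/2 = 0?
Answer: -8100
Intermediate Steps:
Y = 0 (Y = 2*0 = 0)
A = -90 (A = 9 + ((0 + 6)*6 - 3)*(-3) = 9 + (6*6 - 3)*(-3) = 9 + (36 - 3)*(-3) = 9 + 33*(-3) = 9 - 99 = -90)
-A**2 = -1*(-90)**2 = -1*8100 = -8100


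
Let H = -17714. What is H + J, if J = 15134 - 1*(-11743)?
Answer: 9163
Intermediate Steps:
J = 26877 (J = 15134 + 11743 = 26877)
H + J = -17714 + 26877 = 9163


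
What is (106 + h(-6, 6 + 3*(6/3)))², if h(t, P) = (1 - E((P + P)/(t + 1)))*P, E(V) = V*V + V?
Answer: 6360484/625 ≈ 10177.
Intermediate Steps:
E(V) = V + V² (E(V) = V² + V = V + V²)
h(t, P) = P*(1 - 2*P*(1 + 2*P/(1 + t))/(1 + t)) (h(t, P) = (1 - (P + P)/(t + 1)*(1 + (P + P)/(t + 1)))*P = (1 - (2*P)/(1 + t)*(1 + (2*P)/(1 + t)))*P = (1 - 2*P/(1 + t)*(1 + 2*P/(1 + t)))*P = (1 - 2*P*(1 + 2*P/(1 + t))/(1 + t))*P = P*(1 - 2*P*(1 + 2*P/(1 + t))/(1 + t)))
(106 + h(-6, 6 + 3*(6/3)))² = (106 - (6 + 3*(6/3))*(-(1 - 6)² + 2*(6 + 3*(6/3))*(1 - 6 + 2*(6 + 3*(6/3))))/(1 - 6)²)² = (106 - 1*(6 + 3*(6*(⅓)))*(-1*(-5)² + 2*(6 + 3*(6*(⅓)))*(1 - 6 + 2*(6 + 3*(6*(⅓)))))/(-5)²)² = (106 - 1*(6 + 3*2)*1/25*(-1*25 + 2*(6 + 3*2)*(1 - 6 + 2*(6 + 3*2))))² = (106 - 1*(6 + 6)*1/25*(-25 + 2*(6 + 6)*(1 - 6 + 2*(6 + 6))))² = (106 - 1*12*1/25*(-25 + 2*12*(1 - 6 + 2*12)))² = (106 - 1*12*1/25*(-25 + 2*12*(1 - 6 + 24)))² = (106 - 1*12*1/25*(-25 + 2*12*19))² = (106 - 1*12*1/25*(-25 + 456))² = (106 - 1*12*1/25*431)² = (106 - 5172/25)² = (-2522/25)² = 6360484/625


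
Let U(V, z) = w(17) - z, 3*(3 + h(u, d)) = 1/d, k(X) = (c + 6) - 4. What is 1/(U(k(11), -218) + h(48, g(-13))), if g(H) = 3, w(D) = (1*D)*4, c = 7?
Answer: 9/2548 ≈ 0.0035322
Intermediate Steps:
k(X) = 9 (k(X) = (7 + 6) - 4 = 13 - 4 = 9)
w(D) = 4*D (w(D) = D*4 = 4*D)
h(u, d) = -3 + 1/(3*d)
U(V, z) = 68 - z (U(V, z) = 4*17 - z = 68 - z)
1/(U(k(11), -218) + h(48, g(-13))) = 1/((68 - 1*(-218)) + (-3 + (1/3)/3)) = 1/((68 + 218) + (-3 + (1/3)*(1/3))) = 1/(286 + (-3 + 1/9)) = 1/(286 - 26/9) = 1/(2548/9) = 9/2548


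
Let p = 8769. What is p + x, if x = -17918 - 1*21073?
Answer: -30222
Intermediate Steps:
x = -38991 (x = -17918 - 21073 = -38991)
p + x = 8769 - 38991 = -30222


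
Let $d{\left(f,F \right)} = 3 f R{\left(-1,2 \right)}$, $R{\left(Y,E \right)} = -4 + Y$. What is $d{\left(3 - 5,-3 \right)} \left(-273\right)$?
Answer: $-8190$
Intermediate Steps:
$d{\left(f,F \right)} = - 15 f$ ($d{\left(f,F \right)} = 3 f \left(-4 - 1\right) = 3 f \left(-5\right) = - 15 f$)
$d{\left(3 - 5,-3 \right)} \left(-273\right) = - 15 \left(3 - 5\right) \left(-273\right) = \left(-15\right) \left(-2\right) \left(-273\right) = 30 \left(-273\right) = -8190$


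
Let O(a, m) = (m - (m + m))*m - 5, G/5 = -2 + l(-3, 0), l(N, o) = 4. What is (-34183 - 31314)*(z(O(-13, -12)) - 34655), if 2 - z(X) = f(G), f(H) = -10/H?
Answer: 2269602044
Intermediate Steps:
G = 10 (G = 5*(-2 + 4) = 5*2 = 10)
O(a, m) = -5 - m**2 (O(a, m) = (m - 2*m)*m - 5 = (-m)*m - 5 = -m**2 - 5 = -5 - m**2)
z(X) = 3 (z(X) = 2 - (-10)/10 = 2 - 1*(-1) = 2 + 1 = 3)
(-34183 - 31314)*(z(O(-13, -12)) - 34655) = (-34183 - 31314)*(3 - 34655) = -65497*(-34652) = 2269602044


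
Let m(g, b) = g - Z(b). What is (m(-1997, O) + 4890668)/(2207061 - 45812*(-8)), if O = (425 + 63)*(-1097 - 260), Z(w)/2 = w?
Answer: 6213103/2573557 ≈ 2.4142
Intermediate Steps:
Z(w) = 2*w
O = -662216 (O = 488*(-1357) = -662216)
m(g, b) = g - 2*b
(m(-1997, O) + 4890668)/(2207061 - 45812*(-8)) = ((-1997 - 2*(-662216)) + 4890668)/(2207061 - 45812*(-8)) = ((-1997 + 1324432) + 4890668)/(2207061 + 366496) = (1322435 + 4890668)/2573557 = 6213103*(1/2573557) = 6213103/2573557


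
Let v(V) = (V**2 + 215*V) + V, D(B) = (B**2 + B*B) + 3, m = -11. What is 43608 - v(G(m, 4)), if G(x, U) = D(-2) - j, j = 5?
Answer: 42276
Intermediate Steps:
D(B) = 3 + 2*B**2 (D(B) = (B**2 + B**2) + 3 = 2*B**2 + 3 = 3 + 2*B**2)
G(x, U) = 6 (G(x, U) = (3 + 2*(-2)**2) - 1*5 = (3 + 2*4) - 5 = (3 + 8) - 5 = 11 - 5 = 6)
v(V) = V**2 + 216*V
43608 - v(G(m, 4)) = 43608 - 6*(216 + 6) = 43608 - 6*222 = 43608 - 1*1332 = 43608 - 1332 = 42276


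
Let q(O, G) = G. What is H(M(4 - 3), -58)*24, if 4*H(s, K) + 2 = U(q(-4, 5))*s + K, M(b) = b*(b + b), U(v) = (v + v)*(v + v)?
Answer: 840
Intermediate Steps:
U(v) = 4*v² (U(v) = (2*v)*(2*v) = 4*v²)
M(b) = 2*b² (M(b) = b*(2*b) = 2*b²)
H(s, K) = -½ + 25*s + K/4 (H(s, K) = -½ + ((4*5²)*s + K)/4 = -½ + ((4*25)*s + K)/4 = -½ + (100*s + K)/4 = -½ + (K + 100*s)/4 = -½ + (25*s + K/4) = -½ + 25*s + K/4)
H(M(4 - 3), -58)*24 = (-½ + 25*(2*(4 - 3)²) + (¼)*(-58))*24 = (-½ + 25*(2*1²) - 29/2)*24 = (-½ + 25*(2*1) - 29/2)*24 = (-½ + 25*2 - 29/2)*24 = (-½ + 50 - 29/2)*24 = 35*24 = 840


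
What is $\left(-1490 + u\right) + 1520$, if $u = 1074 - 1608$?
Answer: $-504$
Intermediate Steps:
$u = -534$ ($u = 1074 - 1608 = -534$)
$\left(-1490 + u\right) + 1520 = \left(-1490 - 534\right) + 1520 = -2024 + 1520 = -504$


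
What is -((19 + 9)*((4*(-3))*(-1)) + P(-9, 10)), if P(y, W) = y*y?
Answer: -417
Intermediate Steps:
P(y, W) = y**2
-((19 + 9)*((4*(-3))*(-1)) + P(-9, 10)) = -((19 + 9)*((4*(-3))*(-1)) + (-9)**2) = -(28*(-12*(-1)) + 81) = -(28*12 + 81) = -(336 + 81) = -1*417 = -417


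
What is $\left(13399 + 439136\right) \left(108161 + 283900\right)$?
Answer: $177421324635$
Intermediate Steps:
$\left(13399 + 439136\right) \left(108161 + 283900\right) = 452535 \cdot 392061 = 177421324635$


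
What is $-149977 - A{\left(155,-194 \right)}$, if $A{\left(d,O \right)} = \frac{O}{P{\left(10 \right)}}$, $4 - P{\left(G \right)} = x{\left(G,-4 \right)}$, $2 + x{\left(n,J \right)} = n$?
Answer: $- \frac{300051}{2} \approx -1.5003 \cdot 10^{5}$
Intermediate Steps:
$x{\left(n,J \right)} = -2 + n$
$P{\left(G \right)} = 6 - G$ ($P{\left(G \right)} = 4 - \left(-2 + G\right) = 6 - G$)
$A{\left(d,O \right)} = - \frac{O}{4}$ ($A{\left(d,O \right)} = \frac{O}{6 - 10} = \frac{O}{-4} = O \left(- \frac{1}{4}\right) = - \frac{O}{4}$)
$-149977 - A{\left(155,-194 \right)} = -149977 - \left(- \frac{1}{4}\right) \left(-194\right) = -149977 - \frac{97}{2} = - \frac{300051}{2}$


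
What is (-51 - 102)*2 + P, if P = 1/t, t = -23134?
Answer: -7079005/23134 ≈ -306.00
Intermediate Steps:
P = -1/23134 (P = 1/(-23134) = -1/23134 ≈ -4.3226e-5)
(-51 - 102)*2 + P = (-51 - 102)*2 - 1/23134 = -153*2 - 1/23134 = -306 - 1/23134 = -7079005/23134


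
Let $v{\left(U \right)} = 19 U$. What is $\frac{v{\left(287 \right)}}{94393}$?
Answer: $\frac{5453}{94393} \approx 0.057769$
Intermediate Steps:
$\frac{v{\left(287 \right)}}{94393} = \frac{19 \cdot 287}{94393} = 5453 \cdot \frac{1}{94393} = \frac{5453}{94393}$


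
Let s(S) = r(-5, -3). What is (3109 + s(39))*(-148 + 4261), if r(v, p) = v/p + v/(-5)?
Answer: 12798285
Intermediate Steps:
r(v, p) = -v/5 + v/p (r(v, p) = v/p + v*(-⅕) = v/p - v/5 = -v/5 + v/p)
s(S) = 8/3 (s(S) = -⅕*(-5) - 5/(-3) = 1 - 5*(-⅓) = 1 + 5/3 = 8/3)
(3109 + s(39))*(-148 + 4261) = (3109 + 8/3)*(-148 + 4261) = (9335/3)*4113 = 12798285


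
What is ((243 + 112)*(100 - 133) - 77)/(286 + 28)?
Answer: -5896/157 ≈ -37.554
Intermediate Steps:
((243 + 112)*(100 - 133) - 77)/(286 + 28) = (355*(-33) - 77)/314 = (-11715 - 77)*(1/314) = -11792*1/314 = -5896/157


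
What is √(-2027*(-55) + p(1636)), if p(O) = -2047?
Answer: √109438 ≈ 330.81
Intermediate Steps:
√(-2027*(-55) + p(1636)) = √(-2027*(-55) - 2047) = √(111485 - 2047) = √109438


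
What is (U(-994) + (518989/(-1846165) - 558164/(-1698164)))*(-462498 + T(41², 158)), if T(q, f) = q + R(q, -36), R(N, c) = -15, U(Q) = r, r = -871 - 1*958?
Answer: 660594860528228866208/783772735265 ≈ 8.4284e+8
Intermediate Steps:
r = -1829 (r = -871 - 958 = -1829)
U(Q) = -1829
T(q, f) = -15 + q (T(q, f) = q - 15 = -15 + q)
(U(-994) + (518989/(-1846165) - 558164/(-1698164)))*(-462498 + T(41², 158)) = (-1829 + (518989/(-1846165) - 558164/(-1698164)))*(-462498 + (-15 + 41²)) = (-1829 + (518989*(-1/1846165) - 558164*(-1/1698164)))*(-462498 + (-15 + 1681)) = (-1829 + (-518989/1846165 + 139541/424541))*(-462498 + 1666) = (-1829 + 37283601216/783772735265)*(-460832) = -1433483049198469/783772735265*(-460832) = 660594860528228866208/783772735265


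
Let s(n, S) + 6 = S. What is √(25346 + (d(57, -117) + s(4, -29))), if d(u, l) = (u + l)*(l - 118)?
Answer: 3*√4379 ≈ 198.52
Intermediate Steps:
s(n, S) = -6 + S
d(u, l) = (-118 + l)*(l + u) (d(u, l) = (l + u)*(-118 + l) = (-118 + l)*(l + u))
√(25346 + (d(57, -117) + s(4, -29))) = √(25346 + (((-117)² - 118*(-117) - 118*57 - 117*57) + (-6 - 29))) = √(25346 + ((13689 + 13806 - 6726 - 6669) - 35)) = √(25346 + (14100 - 35)) = √(25346 + 14065) = √39411 = 3*√4379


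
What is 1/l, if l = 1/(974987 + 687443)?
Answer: 1662430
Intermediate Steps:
l = 1/1662430 ≈ 6.0153e-7
1/l = 1/(1/1662430) = 1662430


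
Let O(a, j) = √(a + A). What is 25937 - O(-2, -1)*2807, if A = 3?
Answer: 23130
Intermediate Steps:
O(a, j) = √(3 + a) (O(a, j) = √(a + 3) = √(3 + a))
25937 - O(-2, -1)*2807 = 25937 - √(3 - 2)*2807 = 25937 - √1*2807 = 25937 - 2807 = 23130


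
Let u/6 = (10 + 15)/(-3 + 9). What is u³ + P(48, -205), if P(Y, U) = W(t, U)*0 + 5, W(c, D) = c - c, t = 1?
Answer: 15630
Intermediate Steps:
W(c, D) = 0
u = 25 (u = 6*((10 + 15)/(-3 + 9)) = 6*(25/6) = 25)
P(Y, U) = 5 (P(Y, U) = 0*0 + 5 = 0 + 5 = 5)
u³ + P(48, -205) = 25³ + 5 = 15625 + 5 = 15630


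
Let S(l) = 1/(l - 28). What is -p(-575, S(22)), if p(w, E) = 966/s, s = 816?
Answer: -161/136 ≈ -1.1838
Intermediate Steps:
S(l) = 1/(-28 + l)
p(w, E) = 161/136 (p(w, E) = 966/816 = 966*(1/816) = 161/136)
-p(-575, S(22)) = -1*161/136 = -161/136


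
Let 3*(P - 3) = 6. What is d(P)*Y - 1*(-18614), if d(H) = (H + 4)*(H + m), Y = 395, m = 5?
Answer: 54164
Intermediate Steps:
P = 5 (P = 3 + (⅓)*6 = 3 + 2 = 5)
d(H) = (4 + H)*(5 + H) (d(H) = (H + 4)*(H + 5) = (4 + H)*(5 + H))
d(P)*Y - 1*(-18614) = (20 + 5² + 9*5)*395 - 1*(-18614) = (20 + 25 + 45)*395 + 18614 = 90*395 + 18614 = 35550 + 18614 = 54164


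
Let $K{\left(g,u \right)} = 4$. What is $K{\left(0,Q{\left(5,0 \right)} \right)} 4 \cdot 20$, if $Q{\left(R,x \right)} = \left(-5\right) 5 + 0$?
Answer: $320$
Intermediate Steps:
$Q{\left(R,x \right)} = -25$ ($Q{\left(R,x \right)} = -25 + 0 = -25$)
$K{\left(0,Q{\left(5,0 \right)} \right)} 4 \cdot 20 = 4 \cdot 4 \cdot 20 = 16 \cdot 20 = 320$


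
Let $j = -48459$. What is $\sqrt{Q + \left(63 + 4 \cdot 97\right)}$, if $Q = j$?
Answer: $2 i \sqrt{12002} \approx 219.11 i$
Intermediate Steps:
$Q = -48459$
$\sqrt{Q + \left(63 + 4 \cdot 97\right)} = \sqrt{-48459 + \left(63 + 4 \cdot 97\right)} = \sqrt{-48459 + \left(63 + 388\right)} = \sqrt{-48459 + 451} = \sqrt{-48008} = 2 i \sqrt{12002}$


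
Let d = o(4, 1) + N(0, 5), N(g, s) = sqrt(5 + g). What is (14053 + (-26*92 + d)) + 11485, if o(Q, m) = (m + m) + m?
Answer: 23149 + sqrt(5) ≈ 23151.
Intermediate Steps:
o(Q, m) = 3*m (o(Q, m) = 2*m + m = 3*m)
d = 3 + sqrt(5) (d = 3*1 + sqrt(5 + 0) = 3 + sqrt(5) ≈ 5.2361)
(14053 + (-26*92 + d)) + 11485 = (14053 + (-26*92 + (3 + sqrt(5)))) + 11485 = (14053 + (-2392 + (3 + sqrt(5)))) + 11485 = (14053 + (-2389 + sqrt(5))) + 11485 = (11664 + sqrt(5)) + 11485 = 23149 + sqrt(5)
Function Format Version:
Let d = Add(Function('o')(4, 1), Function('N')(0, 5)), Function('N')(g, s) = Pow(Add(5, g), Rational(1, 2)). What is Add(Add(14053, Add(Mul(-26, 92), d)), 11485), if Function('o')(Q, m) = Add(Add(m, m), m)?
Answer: Add(23149, Pow(5, Rational(1, 2))) ≈ 23151.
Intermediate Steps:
Function('o')(Q, m) = Mul(3, m) (Function('o')(Q, m) = Add(Mul(2, m), m) = Mul(3, m))
d = Add(3, Pow(5, Rational(1, 2))) (d = Add(Mul(3, 1), Pow(Add(5, 0), Rational(1, 2))) = Add(3, Pow(5, Rational(1, 2))) ≈ 5.2361)
Add(Add(14053, Add(Mul(-26, 92), d)), 11485) = Add(Add(14053, Add(Mul(-26, 92), Add(3, Pow(5, Rational(1, 2))))), 11485) = Add(Add(14053, Add(-2392, Add(3, Pow(5, Rational(1, 2))))), 11485) = Add(Add(14053, Add(-2389, Pow(5, Rational(1, 2)))), 11485) = Add(Add(11664, Pow(5, Rational(1, 2))), 11485) = Add(23149, Pow(5, Rational(1, 2)))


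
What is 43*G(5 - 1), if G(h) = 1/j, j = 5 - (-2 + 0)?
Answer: 43/7 ≈ 6.1429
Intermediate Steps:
j = 7 (j = 5 - 1*(-2) = 5 + 2 = 7)
G(h) = 1/7
43*G(5 - 1) = 43*(1/7) = 43/7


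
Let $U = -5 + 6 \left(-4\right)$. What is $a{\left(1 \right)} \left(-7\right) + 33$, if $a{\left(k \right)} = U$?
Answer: $236$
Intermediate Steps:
$U = -29$ ($U = -5 - 24 = -29$)
$a{\left(k \right)} = -29$
$a{\left(1 \right)} \left(-7\right) + 33 = \left(-29\right) \left(-7\right) + 33 = 203 + 33 = 236$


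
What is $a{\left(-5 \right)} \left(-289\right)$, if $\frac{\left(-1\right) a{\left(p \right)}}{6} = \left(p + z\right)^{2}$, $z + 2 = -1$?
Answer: $110976$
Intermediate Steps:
$z = -3$ ($z = -2 - 1 = -3$)
$a{\left(p \right)} = - 6 \left(-3 + p\right)^{2}$ ($a{\left(p \right)} = - 6 \left(p - 3\right)^{2} = - 6 \left(-3 + p\right)^{2}$)
$a{\left(-5 \right)} \left(-289\right) = - 6 \left(-3 - 5\right)^{2} \left(-289\right) = - 6 \left(-8\right)^{2} \left(-289\right) = \left(-6\right) 64 \left(-289\right) = \left(-384\right) \left(-289\right) = 110976$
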